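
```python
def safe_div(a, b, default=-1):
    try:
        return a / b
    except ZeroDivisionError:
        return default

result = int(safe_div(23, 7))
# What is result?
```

Step-by-step execution trace:
1. `safe_div(23, 7)` enters try: `return 23 / 7` → returns 3.2857142857142856. No exception raised.
2. `except ZeroDivisionError` is skipped.
3. `int(3.2857142857142856)` → 3 → result = 3.
Result: 3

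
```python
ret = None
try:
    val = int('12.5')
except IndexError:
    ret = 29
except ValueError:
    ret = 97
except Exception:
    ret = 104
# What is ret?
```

Step-by-step execution trace:
1. `val = int('12.5')` raises ValueError.
2. `except IndexError` does not match ValueError; skipped.
3. `except ValueError` matches → ret = 97.
4. Remaining except clauses are skipped.
Result: 97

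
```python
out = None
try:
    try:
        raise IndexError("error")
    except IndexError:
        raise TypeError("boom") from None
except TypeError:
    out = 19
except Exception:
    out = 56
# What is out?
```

Step-by-step execution trace:
1. Inner try raises IndexError; inner `except IndexError` catches it.
2. `raise TypeError(...) from None` raises TypeError (from None suppresses __context__, but the active exception is still TypeError).
3. Outer `except TypeError` matches → out = 19.
4. `except Exception` is not reached.
Result: 19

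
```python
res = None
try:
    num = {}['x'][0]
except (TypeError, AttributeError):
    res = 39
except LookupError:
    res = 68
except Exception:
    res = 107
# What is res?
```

Step-by-step execution trace:
1. `num = {}['x'][0]` raises KeyError.
2. `except (TypeError, AttributeError)` does not match KeyError; skipped.
3. `except LookupError` matches (KeyError is a subclass of LookupError) → res = 68.
4. `except Exception` is not reached.
Result: 68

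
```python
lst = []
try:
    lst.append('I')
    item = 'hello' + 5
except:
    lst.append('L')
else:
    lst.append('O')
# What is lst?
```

Step-by-step execution trace:
1. try: `lst.append('I')` → lst = ['I'].
2. `item = 'hello' + 5` raises TypeError.
3. bare `except` matches → `lst.append('L')` → lst = ['I', 'L'].
4. `else` is skipped (an exception was raised).
Result: ['I', 'L']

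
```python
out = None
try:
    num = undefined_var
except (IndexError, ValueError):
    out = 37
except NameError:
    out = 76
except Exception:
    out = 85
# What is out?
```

Step-by-step execution trace:
1. `num = undefined_var` raises NameError.
2. `except (IndexError, ValueError)` does not match NameError; skipped.
3. `except NameError` matches (exact type match) → out = 76.
4. `except Exception` is not reached.
Result: 76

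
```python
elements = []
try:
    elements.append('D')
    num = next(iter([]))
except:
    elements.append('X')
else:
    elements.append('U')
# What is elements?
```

Step-by-step execution trace:
1. try: `elements.append('D')` → elements = ['D'].
2. `num = next(iter([]))` raises StopIteration.
3. bare `except` matches → `elements.append('X')` → elements = ['D', 'X'].
4. `else` is skipped (an exception was raised).
Result: ['D', 'X']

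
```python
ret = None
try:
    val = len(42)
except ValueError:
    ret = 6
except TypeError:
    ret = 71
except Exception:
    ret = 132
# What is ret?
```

Step-by-step execution trace:
1. `val = len(42)` raises TypeError.
2. `except ValueError` does not match TypeError; skipped.
3. `except TypeError` matches → ret = 71.
4. Remaining except clauses are skipped.
Result: 71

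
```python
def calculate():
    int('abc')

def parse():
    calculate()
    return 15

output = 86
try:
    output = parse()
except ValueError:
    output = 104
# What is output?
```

Step-by-step execution trace:
1. output starts at 86.
2. try: `parse()` calls `calculate()`.
3. `calculate()` evaluates `int('abc')`, which raises ValueError; it propagates through parse (uncaught).
4. `return 15` in parse is not reached; the assignment to output does not complete.
5. `except ValueError` matches → output = 104.
Result: 104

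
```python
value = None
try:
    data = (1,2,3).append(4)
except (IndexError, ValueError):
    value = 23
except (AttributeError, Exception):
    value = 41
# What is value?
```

Step-by-step execution trace:
1. `data = (1,2,3).append(4)` raises AttributeError.
2. `except (IndexError, ValueError)` does not match AttributeError; skipped.
3. `except (AttributeError, Exception)` matches (AttributeError is in the tuple) → value = 41.
Result: 41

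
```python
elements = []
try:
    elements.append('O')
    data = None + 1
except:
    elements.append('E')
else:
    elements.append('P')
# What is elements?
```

Step-by-step execution trace:
1. try: `elements.append('O')` → elements = ['O'].
2. `data = None + 1` raises TypeError.
3. bare `except` matches → `elements.append('E')` → elements = ['O', 'E'].
4. `else` is skipped (an exception was raised).
Result: ['O', 'E']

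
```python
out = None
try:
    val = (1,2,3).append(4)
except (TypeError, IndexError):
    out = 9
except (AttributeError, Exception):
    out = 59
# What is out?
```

Step-by-step execution trace:
1. `val = (1,2,3).append(4)` raises AttributeError.
2. `except (TypeError, IndexError)` does not match AttributeError; skipped.
3. `except (AttributeError, Exception)` matches (AttributeError is in the tuple) → out = 59.
Result: 59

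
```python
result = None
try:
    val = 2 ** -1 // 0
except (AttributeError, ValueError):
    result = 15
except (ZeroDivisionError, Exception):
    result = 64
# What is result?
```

Step-by-step execution trace:
1. `val = 2 ** -1 // 0` raises ZeroDivisionError.
2. `except (AttributeError, ValueError)` does not match ZeroDivisionError; skipped.
3. `except (ZeroDivisionError, Exception)` matches (ZeroDivisionError is in the tuple) → result = 64.
Result: 64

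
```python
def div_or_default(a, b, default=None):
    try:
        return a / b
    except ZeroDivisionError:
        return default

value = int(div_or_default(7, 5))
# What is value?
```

Step-by-step execution trace:
1. `div_or_default(7, 5)` enters try: `return 7 / 5` → returns 1.4. No exception raised.
2. `except ZeroDivisionError` is skipped.
3. `int(1.4)` → 1 → value = 1.
Result: 1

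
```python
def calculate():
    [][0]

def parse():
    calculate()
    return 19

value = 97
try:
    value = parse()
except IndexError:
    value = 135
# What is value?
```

Step-by-step execution trace:
1. value starts at 97.
2. try: `parse()` calls `calculate()`.
3. `calculate()` evaluates `[][0]`, which raises IndexError; it propagates through parse (uncaught).
4. `return 19` in parse is not reached; the assignment to value does not complete.
5. `except IndexError` matches → value = 135.
Result: 135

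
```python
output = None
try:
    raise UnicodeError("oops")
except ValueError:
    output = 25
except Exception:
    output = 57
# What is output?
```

Step-by-step execution trace:
1. `raise UnicodeError(...)` raises UnicodeError.
2. `except ValueError` matches (UnicodeError is a subclass of ValueError) → output = 25.
3. `except Exception` is not reached.
Result: 25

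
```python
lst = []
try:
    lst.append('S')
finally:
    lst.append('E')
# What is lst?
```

Step-by-step execution trace:
1. try: `lst.append('S')` → lst = ['S'].
2. The try body completes without raising.
3. finally always runs: `lst.append('E')` → lst = ['S', 'E'].
Result: ['S', 'E']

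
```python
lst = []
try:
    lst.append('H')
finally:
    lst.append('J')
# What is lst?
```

Step-by-step execution trace:
1. try: `lst.append('H')` → lst = ['H'].
2. The try body completes without raising.
3. finally always runs: `lst.append('J')` → lst = ['H', 'J'].
Result: ['H', 'J']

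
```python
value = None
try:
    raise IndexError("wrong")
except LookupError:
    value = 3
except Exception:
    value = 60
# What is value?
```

Step-by-step execution trace:
1. `raise IndexError(...)` raises IndexError.
2. `except LookupError` matches (IndexError is a subclass of LookupError) → value = 3.
3. `except Exception` is not reached.
Result: 3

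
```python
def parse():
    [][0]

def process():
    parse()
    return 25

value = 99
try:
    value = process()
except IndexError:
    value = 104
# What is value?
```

Step-by-step execution trace:
1. value starts at 99.
2. try: `process()` calls `parse()`.
3. `parse()` evaluates `[][0]`, which raises IndexError; it propagates through process (uncaught).
4. `return 25` in process is not reached; the assignment to value does not complete.
5. `except IndexError` matches → value = 104.
Result: 104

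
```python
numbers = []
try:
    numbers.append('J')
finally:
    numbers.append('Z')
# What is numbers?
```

Step-by-step execution trace:
1. try: `numbers.append('J')` → numbers = ['J'].
2. The try body completes without raising.
3. finally always runs: `numbers.append('Z')` → numbers = ['J', 'Z'].
Result: ['J', 'Z']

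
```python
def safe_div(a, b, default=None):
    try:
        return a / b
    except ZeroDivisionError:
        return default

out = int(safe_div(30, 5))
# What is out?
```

Step-by-step execution trace:
1. `safe_div(30, 5)` enters try: `return 30 / 5` → returns 6.0. No exception raised.
2. `except ZeroDivisionError` is skipped.
3. `int(6.0)` → 6 → out = 6.
Result: 6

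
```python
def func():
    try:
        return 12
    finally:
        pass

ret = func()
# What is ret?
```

Step-by-step execution trace:
1. `func()` enters try: `return 12` sets pending return value 12.
2. Before returning, `finally: pass` runs (no effect).
3. func() returns 12 → ret = 12.
Result: 12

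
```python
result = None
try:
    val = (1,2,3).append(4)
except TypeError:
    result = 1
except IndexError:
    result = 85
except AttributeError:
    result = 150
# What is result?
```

Step-by-step execution trace:
1. `val = (1,2,3).append(4)` raises AttributeError.
2. `except TypeError` does not match AttributeError; skipped.
3. `except IndexError` does not match AttributeError; skipped.
4. `except AttributeError` matches → result = 150.
Result: 150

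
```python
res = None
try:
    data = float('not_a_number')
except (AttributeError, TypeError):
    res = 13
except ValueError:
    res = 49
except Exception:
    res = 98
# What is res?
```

Step-by-step execution trace:
1. `data = float('not_a_number')` raises ValueError.
2. `except (AttributeError, TypeError)` does not match ValueError; skipped.
3. `except ValueError` matches (exact type match) → res = 49.
4. `except Exception` is not reached.
Result: 49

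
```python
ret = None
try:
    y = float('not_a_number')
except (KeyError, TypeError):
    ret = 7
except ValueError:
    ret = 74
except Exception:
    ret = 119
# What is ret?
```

Step-by-step execution trace:
1. `y = float('not_a_number')` raises ValueError.
2. `except (KeyError, TypeError)` does not match ValueError; skipped.
3. `except ValueError` matches (exact type match) → ret = 74.
4. `except Exception` is not reached.
Result: 74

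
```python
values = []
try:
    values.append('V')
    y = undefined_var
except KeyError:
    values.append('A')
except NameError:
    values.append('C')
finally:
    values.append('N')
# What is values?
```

Step-by-step execution trace:
1. try: `values.append('V')` → values = ['V'].
2. `y = undefined_var` raises NameError.
3. `except KeyError` does not match NameError; skipped.
4. `except NameError` matches → `values.append('C')` → values = ['V', 'C'].
5. finally always runs: `values.append('N')` → values = ['V', 'C', 'N'].
Result: ['V', 'C', 'N']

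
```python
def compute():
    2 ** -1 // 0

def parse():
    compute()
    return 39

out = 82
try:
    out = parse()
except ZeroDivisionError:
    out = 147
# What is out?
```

Step-by-step execution trace:
1. out starts at 82.
2. try: `parse()` calls `compute()`.
3. `compute()` evaluates `2 ** -1 // 0`, which raises ZeroDivisionError; it propagates through parse (uncaught).
4. `return 39` in parse is not reached; the assignment to out does not complete.
5. `except ZeroDivisionError` matches → out = 147.
Result: 147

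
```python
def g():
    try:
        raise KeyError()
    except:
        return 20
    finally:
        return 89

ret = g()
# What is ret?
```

Step-by-step execution trace:
1. `g()` enters try: `raise KeyError()` raises KeyError.
2. bare `except` matches → `return 20` sets pending return value 20.
3. Before returning, `finally: return 89` runs and overrides the pending return.
4. g() returns 89 → ret = 89.
Result: 89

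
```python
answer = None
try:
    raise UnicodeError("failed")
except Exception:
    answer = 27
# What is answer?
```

Step-by-step execution trace:
1. `raise UnicodeError(...)` raises UnicodeError.
2. `except Exception` matches (UnicodeError is a subclass of Exception) → answer = 27.
Result: 27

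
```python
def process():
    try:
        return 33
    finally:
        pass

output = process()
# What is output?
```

Step-by-step execution trace:
1. `process()` enters try: `return 33` sets pending return value 33.
2. Before returning, `finally: pass` runs (no effect).
3. process() returns 33 → output = 33.
Result: 33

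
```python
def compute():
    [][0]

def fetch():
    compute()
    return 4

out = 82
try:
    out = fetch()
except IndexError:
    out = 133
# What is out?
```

Step-by-step execution trace:
1. out starts at 82.
2. try: `fetch()` calls `compute()`.
3. `compute()` evaluates `[][0]`, which raises IndexError; it propagates through fetch (uncaught).
4. `return 4` in fetch is not reached; the assignment to out does not complete.
5. `except IndexError` matches → out = 133.
Result: 133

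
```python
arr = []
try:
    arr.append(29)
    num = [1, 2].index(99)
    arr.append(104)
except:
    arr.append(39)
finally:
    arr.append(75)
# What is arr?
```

Step-by-step execution trace:
1. try: `arr.append(29)` → arr = [29].
2. `num = [1, 2].index(99)` raises ValueError; `arr.append(104)` is not reached.
3. bare `except` matches → `arr.append(39)` → arr = [29, 39].
4. finally always runs: `arr.append(75)` → arr = [29, 39, 75].
Result: [29, 39, 75]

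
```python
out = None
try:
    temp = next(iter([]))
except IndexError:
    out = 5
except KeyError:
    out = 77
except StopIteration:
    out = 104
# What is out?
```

Step-by-step execution trace:
1. `temp = next(iter([]))` raises StopIteration.
2. `except IndexError` does not match StopIteration; skipped.
3. `except KeyError` does not match StopIteration; skipped.
4. `except StopIteration` matches → out = 104.
Result: 104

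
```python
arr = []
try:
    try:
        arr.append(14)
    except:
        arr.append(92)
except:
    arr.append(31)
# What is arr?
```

Step-by-step execution trace:
1. Inner try: `arr.append(14)` → arr = [14]. No exception raised.
2. Inner `except` is skipped.
3. Inner try completes normally; outer `except` is skipped.
Result: [14]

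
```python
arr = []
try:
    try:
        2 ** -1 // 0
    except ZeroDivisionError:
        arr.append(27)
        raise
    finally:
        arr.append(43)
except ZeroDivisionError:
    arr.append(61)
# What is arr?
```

Step-by-step execution trace:
1. Inner try: `2 ** -1 // 0` raises ZeroDivisionError.
2. Inner `except ZeroDivisionError` matches → `arr.append(27)` → arr = [27].
3. bare `raise` re-raises ZeroDivisionError.
4. Inner `finally` runs during unwinding: `arr.append(43)` → arr = [27, 43].
5. Outer `except ZeroDivisionError` matches → `arr.append(61)` → arr = [27, 43, 61].
Result: [27, 43, 61]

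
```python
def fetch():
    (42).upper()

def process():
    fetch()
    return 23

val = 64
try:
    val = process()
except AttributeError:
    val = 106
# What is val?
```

Step-by-step execution trace:
1. val starts at 64.
2. try: `process()` calls `fetch()`.
3. `fetch()` evaluates `(42).upper()`, which raises AttributeError; it propagates through process (uncaught).
4. `return 23` in process is not reached; the assignment to val does not complete.
5. `except AttributeError` matches → val = 106.
Result: 106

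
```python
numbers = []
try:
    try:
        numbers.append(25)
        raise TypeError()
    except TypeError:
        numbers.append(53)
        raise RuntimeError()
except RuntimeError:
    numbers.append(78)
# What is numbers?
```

Step-by-step execution trace:
1. Inner try: `numbers.append(25)` → numbers = [25].
2. `raise TypeError()` raises TypeError.
3. Inner `except TypeError` matches → `numbers.append(53)` → numbers = [25, 53].
4. `raise RuntimeError()` raises RuntimeError; propagates to outer try.
5. Outer `except RuntimeError` matches → `numbers.append(78)` → numbers = [25, 53, 78].
Result: [25, 53, 78]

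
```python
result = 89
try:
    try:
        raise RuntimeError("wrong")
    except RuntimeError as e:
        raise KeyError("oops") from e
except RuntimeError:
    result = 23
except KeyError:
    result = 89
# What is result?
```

Step-by-step execution trace:
1. Inner try raises RuntimeError; inner `except RuntimeError as e` catches it.
2. `raise KeyError(...) from e` raises KeyError (RuntimeError is attached as __cause__, but only KeyError is active).
3. Outer `except RuntimeError` does not match KeyError; skipped.
4. Outer `except KeyError` matches → result = 89.
Result: 89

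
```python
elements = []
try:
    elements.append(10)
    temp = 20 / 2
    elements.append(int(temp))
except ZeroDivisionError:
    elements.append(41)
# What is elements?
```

Step-by-step execution trace:
1. try: `elements.append(10)` → elements = [10].
2. `temp = 20 / 2` → temp = 10.0. No exception raised.
3. `elements.append(int(temp))` → elements = [10, 10].
4. `except ZeroDivisionError` is skipped (no exception was raised).
Result: [10, 10]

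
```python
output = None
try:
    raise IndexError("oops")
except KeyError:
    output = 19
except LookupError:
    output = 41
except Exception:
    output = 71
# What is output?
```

Step-by-step execution trace:
1. `raise IndexError(...)` raises IndexError.
2. `except KeyError` does not match (IndexError is not a subclass of KeyError); skipped.
3. `except LookupError` matches (IndexError is a subclass of LookupError) → output = 41.
4. `except Exception` is not reached.
Result: 41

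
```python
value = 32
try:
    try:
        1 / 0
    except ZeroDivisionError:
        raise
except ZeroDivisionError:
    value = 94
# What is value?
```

Step-by-step execution trace:
1. Inner try: `1 / 0` raises ZeroDivisionError.
2. Inner `except ZeroDivisionError` matches; bare `raise` re-raises the same ZeroDivisionError.
3. Outer `except ZeroDivisionError` matches → value = 94.
Result: 94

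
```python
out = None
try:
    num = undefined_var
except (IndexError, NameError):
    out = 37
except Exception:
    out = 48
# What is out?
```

Step-by-step execution trace:
1. `num = undefined_var` raises NameError.
2. `except (IndexError, NameError)` matches (NameError is in the tuple) → out = 37.
3. `except Exception` is not reached.
Result: 37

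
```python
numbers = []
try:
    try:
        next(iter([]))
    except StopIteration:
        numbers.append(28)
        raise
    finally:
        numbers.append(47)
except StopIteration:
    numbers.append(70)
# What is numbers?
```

Step-by-step execution trace:
1. Inner try: `next(iter([]))` raises StopIteration.
2. Inner `except StopIteration` matches → `numbers.append(28)` → numbers = [28].
3. bare `raise` re-raises StopIteration.
4. Inner `finally` runs during unwinding: `numbers.append(47)` → numbers = [28, 47].
5. Outer `except StopIteration` matches → `numbers.append(70)` → numbers = [28, 47, 70].
Result: [28, 47, 70]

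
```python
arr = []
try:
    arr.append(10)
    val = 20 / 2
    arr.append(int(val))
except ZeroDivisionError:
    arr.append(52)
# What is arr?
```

Step-by-step execution trace:
1. try: `arr.append(10)` → arr = [10].
2. `val = 20 / 2` → val = 10.0. No exception raised.
3. `arr.append(int(val))` → arr = [10, 10].
4. `except ZeroDivisionError` is skipped (no exception was raised).
Result: [10, 10]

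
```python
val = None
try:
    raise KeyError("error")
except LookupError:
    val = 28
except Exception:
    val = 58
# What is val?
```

Step-by-step execution trace:
1. `raise KeyError(...)` raises KeyError.
2. `except LookupError` matches (KeyError is a subclass of LookupError) → val = 28.
3. `except Exception` is not reached.
Result: 28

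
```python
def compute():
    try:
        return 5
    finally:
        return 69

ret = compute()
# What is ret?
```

Step-by-step execution trace:
1. `compute()` enters try: `return 5` sets pending return value 5.
2. Before returning, `finally: return 69` runs and overrides the pending return.
3. compute() returns 69 → ret = 69.
Result: 69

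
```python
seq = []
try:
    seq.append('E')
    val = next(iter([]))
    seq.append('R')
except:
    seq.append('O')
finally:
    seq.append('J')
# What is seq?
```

Step-by-step execution trace:
1. try: `seq.append('E')` → seq = ['E'].
2. `val = next(iter([]))` raises StopIteration; `seq.append('R')` is not reached.
3. bare `except` matches → `seq.append('O')` → seq = ['E', 'O'].
4. finally always runs: `seq.append('J')` → seq = ['E', 'O', 'J'].
Result: ['E', 'O', 'J']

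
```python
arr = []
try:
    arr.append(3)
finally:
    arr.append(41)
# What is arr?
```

Step-by-step execution trace:
1. try: `arr.append(3)` → arr = [3].
2. The try body completes without raising.
3. finally always runs: `arr.append(41)` → arr = [3, 41].
Result: [3, 41]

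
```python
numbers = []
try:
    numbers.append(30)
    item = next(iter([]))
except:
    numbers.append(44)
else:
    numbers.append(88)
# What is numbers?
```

Step-by-step execution trace:
1. try: `numbers.append(30)` → numbers = [30].
2. `item = next(iter([]))` raises StopIteration.
3. bare `except` matches → `numbers.append(44)` → numbers = [30, 44].
4. `else` is skipped (an exception was raised).
Result: [30, 44]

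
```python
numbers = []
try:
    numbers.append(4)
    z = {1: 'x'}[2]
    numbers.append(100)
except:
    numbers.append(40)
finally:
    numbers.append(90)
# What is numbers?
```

Step-by-step execution trace:
1. try: `numbers.append(4)` → numbers = [4].
2. `z = {1: 'x'}[2]` raises KeyError; `numbers.append(100)` is not reached.
3. bare `except` matches → `numbers.append(40)` → numbers = [4, 40].
4. finally always runs: `numbers.append(90)` → numbers = [4, 40, 90].
Result: [4, 40, 90]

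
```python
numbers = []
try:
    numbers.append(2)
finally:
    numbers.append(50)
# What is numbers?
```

Step-by-step execution trace:
1. try: `numbers.append(2)` → numbers = [2].
2. The try body completes without raising.
3. finally always runs: `numbers.append(50)` → numbers = [2, 50].
Result: [2, 50]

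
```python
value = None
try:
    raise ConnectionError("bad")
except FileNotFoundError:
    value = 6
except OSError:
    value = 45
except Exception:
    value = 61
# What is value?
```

Step-by-step execution trace:
1. `raise ConnectionError(...)` raises ConnectionError.
2. `except FileNotFoundError` does not match (ConnectionError is not a subclass of FileNotFoundError); skipped.
3. `except OSError` matches (ConnectionError is a subclass of OSError) → value = 45.
4. `except Exception` is not reached.
Result: 45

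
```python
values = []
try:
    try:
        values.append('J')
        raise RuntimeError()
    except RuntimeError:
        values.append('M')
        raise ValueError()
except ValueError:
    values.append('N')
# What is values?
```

Step-by-step execution trace:
1. Inner try: `values.append('J')` → values = ['J'].
2. `raise RuntimeError()` raises RuntimeError.
3. Inner `except RuntimeError` matches → `values.append('M')` → values = ['J', 'M'].
4. `raise ValueError()` raises ValueError; propagates to outer try.
5. Outer `except ValueError` matches → `values.append('N')` → values = ['J', 'M', 'N'].
Result: ['J', 'M', 'N']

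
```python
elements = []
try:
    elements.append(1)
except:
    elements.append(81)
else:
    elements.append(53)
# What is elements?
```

Step-by-step execution trace:
1. try: `elements.append(1)` → elements = [1]. No exception raised.
2. `except` is skipped.
3. `else` runs (try completed without exception): `elements.append(53)` → elements = [1, 53].
Result: [1, 53]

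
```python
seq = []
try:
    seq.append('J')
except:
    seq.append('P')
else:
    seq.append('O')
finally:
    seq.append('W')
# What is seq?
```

Step-by-step execution trace:
1. try: `seq.append('J')` → seq = ['J']. No exception raised.
2. `except` is skipped.
3. `else` runs: `seq.append('O')` → seq = ['J', 'O'].
4. `finally` always runs: `seq.append('W')` → seq = ['J', 'O', 'W'].
Result: ['J', 'O', 'W']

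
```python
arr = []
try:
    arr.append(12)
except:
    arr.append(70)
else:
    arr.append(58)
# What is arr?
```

Step-by-step execution trace:
1. try: `arr.append(12)` → arr = [12]. No exception raised.
2. `except` is skipped.
3. `else` runs (try completed without exception): `arr.append(58)` → arr = [12, 58].
Result: [12, 58]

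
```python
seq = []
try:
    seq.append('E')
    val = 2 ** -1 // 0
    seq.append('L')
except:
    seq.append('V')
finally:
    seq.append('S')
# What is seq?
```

Step-by-step execution trace:
1. try: `seq.append('E')` → seq = ['E'].
2. `val = 2 ** -1 // 0` raises ZeroDivisionError; `seq.append('L')` is not reached.
3. bare `except` matches → `seq.append('V')` → seq = ['E', 'V'].
4. finally always runs: `seq.append('S')` → seq = ['E', 'V', 'S'].
Result: ['E', 'V', 'S']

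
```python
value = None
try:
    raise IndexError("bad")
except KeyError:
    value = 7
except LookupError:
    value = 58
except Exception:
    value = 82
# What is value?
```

Step-by-step execution trace:
1. `raise IndexError(...)` raises IndexError.
2. `except KeyError` does not match (IndexError is not a subclass of KeyError); skipped.
3. `except LookupError` matches (IndexError is a subclass of LookupError) → value = 58.
4. `except Exception` is not reached.
Result: 58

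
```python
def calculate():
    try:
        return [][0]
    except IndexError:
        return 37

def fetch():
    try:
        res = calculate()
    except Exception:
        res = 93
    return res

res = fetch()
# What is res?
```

Step-by-step execution trace:
1. `fetch()` calls `calculate()`.
2. In calculate: `[][0]` raises IndexError; `except IndexError` catches it → returns 37.
3. In fetch: `res = calculate()` → res = 37. No exception reaches fetch.
4. `except Exception` is skipped; fetch returns 37.
5. res = 37.
Result: 37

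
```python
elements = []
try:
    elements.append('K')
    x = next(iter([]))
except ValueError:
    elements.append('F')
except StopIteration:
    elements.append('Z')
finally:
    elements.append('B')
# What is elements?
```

Step-by-step execution trace:
1. try: `elements.append('K')` → elements = ['K'].
2. `x = next(iter([]))` raises StopIteration.
3. `except ValueError` does not match StopIteration; skipped.
4. `except StopIteration` matches → `elements.append('Z')` → elements = ['K', 'Z'].
5. finally always runs: `elements.append('B')` → elements = ['K', 'Z', 'B'].
Result: ['K', 'Z', 'B']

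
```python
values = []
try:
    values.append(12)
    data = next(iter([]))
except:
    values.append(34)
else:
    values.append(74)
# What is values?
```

Step-by-step execution trace:
1. try: `values.append(12)` → values = [12].
2. `data = next(iter([]))` raises StopIteration.
3. bare `except` matches → `values.append(34)` → values = [12, 34].
4. `else` is skipped (an exception was raised).
Result: [12, 34]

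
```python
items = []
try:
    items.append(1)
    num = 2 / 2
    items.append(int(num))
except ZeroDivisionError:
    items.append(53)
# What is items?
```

Step-by-step execution trace:
1. try: `items.append(1)` → items = [1].
2. `num = 2 / 2` → num = 1.0. No exception raised.
3. `items.append(int(num))` → items = [1, 1].
4. `except ZeroDivisionError` is skipped (no exception was raised).
Result: [1, 1]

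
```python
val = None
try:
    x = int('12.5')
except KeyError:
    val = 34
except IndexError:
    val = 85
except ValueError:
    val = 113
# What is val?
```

Step-by-step execution trace:
1. `x = int('12.5')` raises ValueError.
2. `except KeyError` does not match ValueError; skipped.
3. `except IndexError` does not match ValueError; skipped.
4. `except ValueError` matches → val = 113.
Result: 113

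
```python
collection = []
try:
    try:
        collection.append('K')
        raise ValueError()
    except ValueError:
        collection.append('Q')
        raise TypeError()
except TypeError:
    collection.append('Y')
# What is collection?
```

Step-by-step execution trace:
1. Inner try: `collection.append('K')` → collection = ['K'].
2. `raise ValueError()` raises ValueError.
3. Inner `except ValueError` matches → `collection.append('Q')` → collection = ['K', 'Q'].
4. `raise TypeError()` raises TypeError; propagates to outer try.
5. Outer `except TypeError` matches → `collection.append('Y')` → collection = ['K', 'Q', 'Y'].
Result: ['K', 'Q', 'Y']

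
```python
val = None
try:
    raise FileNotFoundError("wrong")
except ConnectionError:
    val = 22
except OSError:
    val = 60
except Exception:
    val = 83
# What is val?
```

Step-by-step execution trace:
1. `raise FileNotFoundError(...)` raises FileNotFoundError.
2. `except ConnectionError` does not match (FileNotFoundError is not a subclass of ConnectionError); skipped.
3. `except OSError` matches (FileNotFoundError is a subclass of OSError) → val = 60.
4. `except Exception` is not reached.
Result: 60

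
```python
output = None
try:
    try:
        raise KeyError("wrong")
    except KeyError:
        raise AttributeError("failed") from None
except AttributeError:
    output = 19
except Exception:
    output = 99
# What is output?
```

Step-by-step execution trace:
1. Inner try raises KeyError; inner `except KeyError` catches it.
2. `raise AttributeError(...) from None` raises AttributeError (from None suppresses __context__, but the active exception is still AttributeError).
3. Outer `except AttributeError` matches → output = 19.
4. `except Exception` is not reached.
Result: 19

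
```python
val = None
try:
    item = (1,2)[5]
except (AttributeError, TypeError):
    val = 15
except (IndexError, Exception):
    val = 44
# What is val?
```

Step-by-step execution trace:
1. `item = (1,2)[5]` raises IndexError.
2. `except (AttributeError, TypeError)` does not match IndexError; skipped.
3. `except (IndexError, Exception)` matches (IndexError is in the tuple) → val = 44.
Result: 44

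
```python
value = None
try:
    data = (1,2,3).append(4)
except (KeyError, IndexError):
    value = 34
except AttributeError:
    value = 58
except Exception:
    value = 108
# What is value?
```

Step-by-step execution trace:
1. `data = (1,2,3).append(4)` raises AttributeError.
2. `except (KeyError, IndexError)` does not match AttributeError; skipped.
3. `except AttributeError` matches (exact type match) → value = 58.
4. `except Exception` is not reached.
Result: 58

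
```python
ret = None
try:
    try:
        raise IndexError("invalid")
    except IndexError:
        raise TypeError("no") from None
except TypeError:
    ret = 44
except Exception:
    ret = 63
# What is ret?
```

Step-by-step execution trace:
1. Inner try raises IndexError; inner `except IndexError` catches it.
2. `raise TypeError(...) from None` raises TypeError (from None suppresses __context__, but the active exception is still TypeError).
3. Outer `except TypeError` matches → ret = 44.
4. `except Exception` is not reached.
Result: 44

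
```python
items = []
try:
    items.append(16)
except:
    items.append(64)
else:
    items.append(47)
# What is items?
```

Step-by-step execution trace:
1. try: `items.append(16)` → items = [16]. No exception raised.
2. `except` is skipped.
3. `else` runs (try completed without exception): `items.append(47)` → items = [16, 47].
Result: [16, 47]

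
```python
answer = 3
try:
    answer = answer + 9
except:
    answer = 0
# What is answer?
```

Step-by-step execution trace:
1. answer starts at 3.
2. try: `answer = answer + 9` → answer = 12. No exception raised.
3. `except` is skipped.
Result: 12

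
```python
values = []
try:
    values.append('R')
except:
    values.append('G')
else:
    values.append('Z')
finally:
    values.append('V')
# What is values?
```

Step-by-step execution trace:
1. try: `values.append('R')` → values = ['R']. No exception raised.
2. `except` is skipped.
3. `else` runs: `values.append('Z')` → values = ['R', 'Z'].
4. `finally` always runs: `values.append('V')` → values = ['R', 'Z', 'V'].
Result: ['R', 'Z', 'V']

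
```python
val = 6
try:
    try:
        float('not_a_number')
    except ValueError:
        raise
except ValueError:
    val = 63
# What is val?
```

Step-by-step execution trace:
1. Inner try: `float('not_a_number')` raises ValueError.
2. Inner `except ValueError` matches; bare `raise` re-raises the same ValueError.
3. Outer `except ValueError` matches → val = 63.
Result: 63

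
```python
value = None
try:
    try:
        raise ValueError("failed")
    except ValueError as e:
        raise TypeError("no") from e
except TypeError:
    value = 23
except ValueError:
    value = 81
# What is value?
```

Step-by-step execution trace:
1. Inner try raises ValueError; inner `except ValueError as e` catches it.
2. `raise TypeError(...) from e` raises TypeError (ValueError is attached as __cause__, but only TypeError is active).
3. Outer `except TypeError` matches → value = 23.
4. `except ValueError` is not reached.
Result: 23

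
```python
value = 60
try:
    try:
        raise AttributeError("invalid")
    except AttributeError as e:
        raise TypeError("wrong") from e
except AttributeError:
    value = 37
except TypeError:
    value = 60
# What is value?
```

Step-by-step execution trace:
1. Inner try raises AttributeError; inner `except AttributeError as e` catches it.
2. `raise TypeError(...) from e` raises TypeError (AttributeError is attached as __cause__, but only TypeError is active).
3. Outer `except AttributeError` does not match TypeError; skipped.
4. Outer `except TypeError` matches → value = 60.
Result: 60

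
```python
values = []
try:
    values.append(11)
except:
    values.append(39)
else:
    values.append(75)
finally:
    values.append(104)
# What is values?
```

Step-by-step execution trace:
1. try: `values.append(11)` → values = [11]. No exception raised.
2. `except` is skipped.
3. `else` runs: `values.append(75)` → values = [11, 75].
4. `finally` always runs: `values.append(104)` → values = [11, 75, 104].
Result: [11, 75, 104]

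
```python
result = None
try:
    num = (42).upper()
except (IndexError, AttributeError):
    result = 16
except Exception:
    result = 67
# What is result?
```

Step-by-step execution trace:
1. `num = (42).upper()` raises AttributeError.
2. `except (IndexError, AttributeError)` matches (AttributeError is in the tuple) → result = 16.
3. `except Exception` is not reached.
Result: 16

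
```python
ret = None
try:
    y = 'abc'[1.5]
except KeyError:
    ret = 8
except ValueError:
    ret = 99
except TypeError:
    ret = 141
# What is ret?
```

Step-by-step execution trace:
1. `y = 'abc'[1.5]` raises TypeError.
2. `except KeyError` does not match TypeError; skipped.
3. `except ValueError` does not match TypeError; skipped.
4. `except TypeError` matches → ret = 141.
Result: 141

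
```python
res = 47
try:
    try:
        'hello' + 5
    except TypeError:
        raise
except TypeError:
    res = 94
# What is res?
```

Step-by-step execution trace:
1. Inner try: `'hello' + 5` raises TypeError.
2. Inner `except TypeError` matches; bare `raise` re-raises the same TypeError.
3. Outer `except TypeError` matches → res = 94.
Result: 94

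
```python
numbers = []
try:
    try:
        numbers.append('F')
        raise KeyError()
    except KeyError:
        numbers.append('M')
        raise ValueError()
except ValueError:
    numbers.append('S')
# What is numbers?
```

Step-by-step execution trace:
1. Inner try: `numbers.append('F')` → numbers = ['F'].
2. `raise KeyError()` raises KeyError.
3. Inner `except KeyError` matches → `numbers.append('M')` → numbers = ['F', 'M'].
4. `raise ValueError()` raises ValueError; propagates to outer try.
5. Outer `except ValueError` matches → `numbers.append('S')` → numbers = ['F', 'M', 'S'].
Result: ['F', 'M', 'S']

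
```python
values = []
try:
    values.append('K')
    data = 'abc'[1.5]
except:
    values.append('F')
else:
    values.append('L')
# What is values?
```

Step-by-step execution trace:
1. try: `values.append('K')` → values = ['K'].
2. `data = 'abc'[1.5]` raises TypeError.
3. bare `except` matches → `values.append('F')` → values = ['K', 'F'].
4. `else` is skipped (an exception was raised).
Result: ['K', 'F']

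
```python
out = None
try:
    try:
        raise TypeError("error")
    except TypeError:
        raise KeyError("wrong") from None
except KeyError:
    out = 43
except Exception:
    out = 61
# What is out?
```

Step-by-step execution trace:
1. Inner try raises TypeError; inner `except TypeError` catches it.
2. `raise KeyError(...) from None` raises KeyError (from None suppresses __context__, but the active exception is still KeyError).
3. Outer `except KeyError` matches → out = 43.
4. `except Exception` is not reached.
Result: 43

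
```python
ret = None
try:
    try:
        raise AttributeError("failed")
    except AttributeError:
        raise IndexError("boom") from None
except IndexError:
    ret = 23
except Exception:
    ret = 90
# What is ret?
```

Step-by-step execution trace:
1. Inner try raises AttributeError; inner `except AttributeError` catches it.
2. `raise IndexError(...) from None` raises IndexError (from None suppresses __context__, but the active exception is still IndexError).
3. Outer `except IndexError` matches → ret = 23.
4. `except Exception` is not reached.
Result: 23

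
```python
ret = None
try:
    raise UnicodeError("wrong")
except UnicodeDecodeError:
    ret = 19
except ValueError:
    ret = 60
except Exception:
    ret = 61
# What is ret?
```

Step-by-step execution trace:
1. `raise UnicodeError(...)` raises UnicodeError.
2. `except UnicodeDecodeError` does not match (UnicodeError is not a subclass of UnicodeDecodeError); skipped.
3. `except ValueError` matches (UnicodeError is a subclass of ValueError) → ret = 60.
4. `except Exception` is not reached.
Result: 60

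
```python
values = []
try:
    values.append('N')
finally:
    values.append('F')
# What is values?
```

Step-by-step execution trace:
1. try: `values.append('N')` → values = ['N'].
2. The try body completes without raising.
3. finally always runs: `values.append('F')` → values = ['N', 'F'].
Result: ['N', 'F']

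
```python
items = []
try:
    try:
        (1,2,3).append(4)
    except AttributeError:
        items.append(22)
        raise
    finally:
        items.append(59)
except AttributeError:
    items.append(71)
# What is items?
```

Step-by-step execution trace:
1. Inner try: `(1,2,3).append(4)` raises AttributeError.
2. Inner `except AttributeError` matches → `items.append(22)` → items = [22].
3. bare `raise` re-raises AttributeError.
4. Inner `finally` runs during unwinding: `items.append(59)` → items = [22, 59].
5. Outer `except AttributeError` matches → `items.append(71)` → items = [22, 59, 71].
Result: [22, 59, 71]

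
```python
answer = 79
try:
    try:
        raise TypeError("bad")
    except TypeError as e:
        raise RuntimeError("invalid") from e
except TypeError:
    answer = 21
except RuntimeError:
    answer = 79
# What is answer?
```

Step-by-step execution trace:
1. Inner try raises TypeError; inner `except TypeError as e` catches it.
2. `raise RuntimeError(...) from e` raises RuntimeError (TypeError is attached as __cause__, but only RuntimeError is active).
3. Outer `except TypeError` does not match RuntimeError; skipped.
4. Outer `except RuntimeError` matches → answer = 79.
Result: 79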